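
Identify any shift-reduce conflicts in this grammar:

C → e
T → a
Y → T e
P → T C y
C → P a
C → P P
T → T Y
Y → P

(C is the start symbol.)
Augment with C' → C and build the canonical LR(0) collection (I0 = CLOSURE({[C' → . C]}), then GOTO on every symbol after a dot until no new states appear). It has 14 states:
  I0: { [C → . P P], [C → . P a], [C → . e], [C' → . C], [P → . T C y], [T → . T Y], [T → . a] }  — shift
  I1: { [C' → C .] }  — accept
  I2: { [C → P . P], [C → P . a], [P → . T C y], [T → . T Y], [T → . a] }  — shift
  I3: { [C → . P P], [C → . P a], [C → . e], [P → . T C y], [P → T . C y], [T → . T Y], [T → . a], [T → T . Y], [Y → . P], [Y → . T e] }  — shift
  I4: { [T → a .] }  — reduce
  I5: { [C → e .] }  — reduce
  I6: { [P → T C . y] }  — shift
  I7: { [C → P . P], [C → P . a], [P → . T C y], [T → . T Y], [T → . a], [Y → P .] }  — shift, reduce
  I8: { [C → . P P], [C → . P a], [C → . e], [P → . T C y], [P → T . C y], [T → . T Y], [T → . a], [T → T . Y], [Y → . P], [Y → . T e], [Y → T . e] }  — shift
  I9: { [T → T Y .] }  — reduce
  I10: { [C → e .], [Y → T e .] }  — 2 reduces
  I11: { [C → P P .] }  — reduce
  I12: { [C → P a .], [T → a .] }  — 2 reduces
  I13: { [P → T C y .] }  — reduce

I7 contains reduce item [Y → P .] and shift items [C → P . a], [T → . a] — shift-reduce conflict.

Answer: Yes — I7: [Y → P .] vs [C → P . a]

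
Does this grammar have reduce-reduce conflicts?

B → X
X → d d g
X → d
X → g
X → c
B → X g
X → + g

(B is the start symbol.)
No reduce-reduce conflicts

A reduce-reduce conflict occurs when an LR(0) state has two complete items [A → α .] and [B → β .] — both call for a reduction, and with no lookahead the parser cannot choose between them.

Augment with B' → B and build the canonical LR(0) collection (I0 = CLOSURE({[B' → . B]}), then GOTO on every symbol after a dot until no new states appear). It has 11 states:
  I0: { [B → . X g], [B → . X], [B' → . B], [X → . + g], [X → . c], [X → . d d g], [X → . d], [X → . g] }  — shift
  I1: { [X → + . g] }  — shift
  I2: { [B' → B .] }  — accept
  I3: { [B → X . g], [B → X .] }  — shift, reduce
  I4: { [X → c .] }  — reduce
  I5: { [X → d . d g], [X → d .] }  — shift, reduce
  I6: { [X → g .] }  — reduce
  I7: { [X → d d . g] }  — shift
  I8: { [X → d d g .] }  — reduce
  I9: { [B → X g .] }  — reduce
  I10: { [X → + g .] }  — reduce

No state contains more than one complete item.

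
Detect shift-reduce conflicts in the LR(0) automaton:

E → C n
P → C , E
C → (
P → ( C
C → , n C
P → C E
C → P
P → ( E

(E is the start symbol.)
Yes — I1: [C → ( .] vs [C → . (]; I11: [C → , n C .] vs [C → . (]; I12: [P → ( C .] vs [C → . (]

Augment with E' → E and build the canonical LR(0) collection (I0 = CLOSURE({[E' → . E]}), then GOTO on every symbol after a dot until no new states appear). It has 14 states:
  I0: { [C → . (], [C → . , n C], [C → . P], [E → . C n], [E' → . E], [P → . ( C], [P → . ( E], [P → . C , E], [P → . C E] }  — shift
  I1: { [C → ( .], [C → . (], [C → . , n C], [C → . P], [E → . C n], [P → ( . C], [P → ( . E], [P → . ( C], [P → . ( E], [P → . C , E], [P → . C E] }  — shift, reduce
  I2: { [C → , . n C] }  — shift
  I3: { [C → . (], [C → . , n C], [C → . P], [E → . C n], [E → C . n], [P → . ( C], [P → . ( E], [P → . C , E], [P → . C E], [P → C . , E], [P → C . E] }  — shift
  I4: { [E' → E .] }  — accept
  I5: { [C → P .] }  — reduce
  I6: { [C → , . n C], [C → . (], [C → . , n C], [C → . P], [E → . C n], [P → . ( C], [P → . ( E], [P → . C , E], [P → . C E], [P → C , . E] }  — shift
  I7: { [P → C E .] }  — reduce
  I8: { [E → C n .] }  — reduce
  I9: { [P → C , E .] }  — reduce
  I10: { [C → , n . C], [C → . (], [C → . , n C], [C → . P], [P → . ( C], [P → . ( E], [P → . C , E], [P → . C E] }  — shift
  I11: { [C → , n C .], [C → . (], [C → . , n C], [C → . P], [E → . C n], [P → . ( C], [P → . ( E], [P → . C , E], [P → . C E], [P → C . , E], [P → C . E] }  — shift, reduce
  I12: { [C → . (], [C → . , n C], [C → . P], [E → . C n], [E → C . n], [P → ( C .], [P → . ( C], [P → . ( E], [P → . C , E], [P → . C E], [P → C . , E], [P → C . E] }  — shift, reduce
  I13: { [P → ( E .] }  — reduce

I1 contains reduce item [C → ( .] and shift items [C → . (], [C → . , n C], [P → . ( C], [P → . ( E] — shift-reduce conflict.
I11 contains reduce item [C → , n C .] and shift items [C → . (], [C → . , n C], [P → . ( C], [P → . ( E], [P → C . , E] — shift-reduce conflict.
I12 contains reduce item [P → ( C .] and shift items [C → . (], [C → . , n C], [E → C . n], [P → . ( C], [P → . ( E], [P → C . , E] — shift-reduce conflict.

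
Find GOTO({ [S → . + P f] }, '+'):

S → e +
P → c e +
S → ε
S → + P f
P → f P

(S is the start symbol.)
GOTO(I, '+') = CLOSURE({ [A → αX.β] : [A → α.Xβ] ∈ I, X = '+' })

Items with dot before '+', with the dot advanced:
  [S → . + P f] → [S → + . P f]
Closure of the advanced items:
  [S → + . P f] has the dot before P: add [P → . c e +], [P → . f P]

GOTO = { [P → . c e +], [P → . f P], [S → + . P f] }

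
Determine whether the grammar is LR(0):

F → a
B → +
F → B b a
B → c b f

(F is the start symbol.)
Yes, the grammar is LR(0)

A grammar is LR(0) if no state in the canonical LR(0) collection has:
  - both a shift item (dot before a terminal) and a complete item (shift-reduce conflict), or
  - two or more complete items (reduce-reduce conflict; the accept item [F' → F .] counts as a complete item here).

Augment with F' → F and build the canonical LR(0) collection (I0 = CLOSURE({[F' → . F]}), then GOTO on every symbol after a dot until no new states appear). It has 10 states:
  I0: { [B → . +], [B → . c b f], [F → . B b a], [F → . a], [F' → . F] }  — shift
  I1: { [B → + .] }  — reduce
  I2: { [F → B . b a] }  — shift
  I3: { [F' → F .] }  — accept
  I4: { [F → a .] }  — reduce
  I5: { [B → c . b f] }  — shift
  I6: { [B → c b . f] }  — shift
  I7: { [B → c b f .] }  — reduce
  I8: { [F → B b . a] }  — shift
  I9: { [F → B b a .] }  — reduce

Every state is either a pure shift/goto state or contains exactly one complete item and nothing to shift — no conflicts. The grammar is LR(0).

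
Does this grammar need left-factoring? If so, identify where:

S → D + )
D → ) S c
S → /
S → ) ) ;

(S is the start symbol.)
No, left-factoring is not needed

Left-factoring is needed when two productions for the same non-terminal
share a common prefix on the right-hand side.

Productions for S:
  S → D + )
  S → /
  S → ) ) ;

No common prefixes found.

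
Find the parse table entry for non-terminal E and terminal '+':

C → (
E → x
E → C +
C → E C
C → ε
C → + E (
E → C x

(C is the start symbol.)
E → C +, E → C x

To find M[E, '+'], we find productions for E where '+' is in the predict set (PREDICT(N → α) = (FIRST(α) \ {ε}) ∪ (FOLLOW(N) if α ⇒* ε)).

Relevant sets:
  FIRST(C) = { '(', '+', 'x', ε }

E → x: PREDICT = { 'x' }
E → C +: PREDICT = { '(', '+', 'x' }
  '+' is in predict set, so this production goes in M[E, '+']
E → C x: PREDICT = { '(', '+', 'x' }
  '+' is in predict set, so this production goes in M[E, '+']

M[E, '+'] = E → C +, E → C x  (a multiply-defined cell — the grammar is not LL(1))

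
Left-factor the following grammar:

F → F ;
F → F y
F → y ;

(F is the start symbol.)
Left-factoring transforms A → αβ₁ | αβ₂ into A → αA' and A' → β₁ | β₂
(α is the longest common prefix among the alternatives). Repeat until
no nonterminal has two alternatives with a common prefix.

Round 1: F has alternatives sharing prefix 'F'. Introduce F': F → F F'
  Add: F' → ;
  Add: F' → y

No remaining common prefixes — done.

Resulting grammar:
F → F F'
F' → ;
F' → y
F → y ;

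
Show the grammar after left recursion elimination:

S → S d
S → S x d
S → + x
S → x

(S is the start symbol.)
S → + x S'
S → x S'
S' → d S'
S' → x d S'
S' → ε

S is directly left-recursive. The standard transformation for
  A → A α₁ | ... | A α_m | β₁ | ... | β_n
is
  A  → β₁ A' | ... | β_n A'
  A' → α₁ A' | ... | α_m A' | ε

S → + x becomes S → + x S'
S → x becomes S → x S'
S → S d becomes S' → d S'
S → S x d becomes S' → x d S'
Add S' → ε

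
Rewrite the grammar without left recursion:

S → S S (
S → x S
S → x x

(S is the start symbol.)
S is directly left-recursive. The standard transformation for
  A → A α₁ | ... | A α_m | β₁ | ... | β_n
is
  A  → β₁ A' | ... | β_n A'
  A' → α₁ A' | ... | α_m A' | ε

S → x S becomes S → x S S'
S → x x becomes S → x x S'
S → S S ( becomes S' → S ( S'
Add S' → ε

Resulting grammar:
S → x S S'
S → x x S'
S' → S ( S'
S' → ε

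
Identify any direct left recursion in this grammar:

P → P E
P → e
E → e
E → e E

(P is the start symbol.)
Yes, P is left-recursive

Direct left recursion occurs when N → N α for some non-terminal N (the right-hand side begins with the left-hand side itself).

P → P E: LEFT RECURSIVE (starts with P)
P → e: starts with e
E → e: starts with e
E → e E: starts with e

The grammar has direct left recursion on: P.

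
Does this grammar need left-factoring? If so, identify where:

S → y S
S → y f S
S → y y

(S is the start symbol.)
Yes, S has productions with common prefix 'y'

Left-factoring is needed when two productions for the same non-terminal
share a common prefix on the right-hand side.

Productions for S:
  S → y S
  S → y f S
  S → y y

Found common prefix 'y' in productions for S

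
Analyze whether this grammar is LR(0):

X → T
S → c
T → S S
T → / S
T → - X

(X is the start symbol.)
A grammar is LR(0) if no state in the canonical LR(0) collection has:
  - both a shift item (dot before a terminal) and a complete item (shift-reduce conflict), or
  - two or more complete items (reduce-reduce conflict; the accept item [X' → X .] counts as a complete item here).

Augment with X' → X and build the canonical LR(0) collection (I0 = CLOSURE({[X' → . X]}), then GOTO on every symbol after a dot until no new states appear). It has 10 states:
  I0: { [S → . c], [T → . - X], [T → . / S], [T → . S S], [X → . T], [X' → . X] }  — shift
  I1: { [S → . c], [T → - . X], [T → . - X], [T → . / S], [T → . S S], [X → . T] }  — shift
  I2: { [S → . c], [T → / . S] }  — shift
  I3: { [S → . c], [T → S . S] }  — shift
  I4: { [X → T .] }  — reduce
  I5: { [X' → X .] }  — accept
  I6: { [S → c .] }  — reduce
  I7: { [T → S S .] }  — reduce
  I8: { [T → / S .] }  — reduce
  I9: { [T → - X .] }  — reduce

Every state is either a pure shift/goto state or contains exactly one complete item and nothing to shift — no conflicts. The grammar is LR(0).

Answer: Yes, the grammar is LR(0)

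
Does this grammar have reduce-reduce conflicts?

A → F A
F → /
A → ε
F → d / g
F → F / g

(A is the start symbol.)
A reduce-reduce conflict occurs when an LR(0) state has two complete items [A → α .] and [B → β .] — both call for a reduction, and with no lookahead the parser cannot choose between them.

Augment with A' → A and build the canonical LR(0) collection (I0 = CLOSURE({[A' → . A]}), then GOTO on every symbol after a dot until no new states appear). It has 10 states:
  I0: { [A → . F A], [A → .], [A' → . A], [F → . /], [F → . F / g], [F → . d / g] }  — shift, reduce
  I1: { [F → / .] }  — reduce
  I2: { [A' → A .] }  — accept
  I3: { [A → . F A], [A → .], [A → F . A], [F → . /], [F → . F / g], [F → . d / g], [F → F . / g] }  — shift, reduce
  I4: { [F → d . / g] }  — shift
  I5: { [F → d / . g] }  — shift
  I6: { [F → d / g .] }  — reduce
  I7: { [F → / .], [F → F / . g] }  — shift, reduce
  I8: { [A → F A .] }  — reduce
  I9: { [F → F / g .] }  — reduce

No state contains more than one complete item.

Answer: No reduce-reduce conflicts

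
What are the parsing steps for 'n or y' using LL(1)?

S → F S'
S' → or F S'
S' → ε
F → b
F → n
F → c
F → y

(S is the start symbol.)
Stack is shown with the top on the left.

Stack      Input     Action
---------------------------
S $        n or y $  output S → F S'
F S' $     n or y $  output F → n
n S' $     n or y $  match 'n'
S' $       or y $    output S' → or F S'
or F S' $  or y $    match 'or'
F S' $     y $       output F → y
y S' $     y $       match 'y'
S' $       $         output S' → ε
$          $         accept

The string is accepted.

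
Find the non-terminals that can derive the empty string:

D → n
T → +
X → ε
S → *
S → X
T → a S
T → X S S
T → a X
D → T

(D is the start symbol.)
ε-productions: X → ε
So X is immediately nullable.
S → X: every symbol on the right is nullable, so S is nullable too.
T → X S S: every symbol on the right is nullable, so T is nullable too.
D → T: every symbol on the right is nullable, so D is nullable too.
Every non-terminal is now nullable.
Nullable = { 'D', 'S', 'T', 'X' }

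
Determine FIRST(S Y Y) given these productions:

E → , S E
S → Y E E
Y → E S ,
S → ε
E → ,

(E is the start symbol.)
FIRST sets of the non-terminals involved (from the grammar, by fixed-point iteration):
  FIRST(S) = { ',', ε }
  FIRST(Y) = { ',' }

To compute FIRST(S Y Y), process the symbols left to right:
Symbol S is a non-terminal. Add FIRST(S) \ {ε} = { ',' }
S is nullable (ε ∈ FIRST(S)), continue to the next symbol.
Symbol Y is a non-terminal. Add FIRST(Y) \ {ε} = { ',' }
Y is not nullable (ε ∉ FIRST(Y)), so stop here.
FIRST(S Y Y) = { ',' }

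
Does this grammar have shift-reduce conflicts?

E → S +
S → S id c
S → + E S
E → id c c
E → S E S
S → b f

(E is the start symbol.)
Augment with E' → E and build the canonical LR(0) collection (I0 = CLOSURE({[E' → . E]}), then GOTO on every symbol after a dot until no new states appear). It has 18 states:
  I0: { [E → . S +], [E → . S E S], [E → . id c c], [E' → . E], [S → . + E S], [S → . S id c], [S → . b f] }  — shift
  I1: { [E → . S +], [E → . S E S], [E → . id c c], [S → + . E S], [S → . + E S], [S → . S id c], [S → . b f] }  — shift
  I2: { [E' → E .] }  — accept
  I3: { [E → . S +], [E → . S E S], [E → . id c c], [E → S . +], [E → S . E S], [S → . + E S], [S → . S id c], [S → . b f], [S → S . id c] }  — shift
  I4: { [S → b . f] }  — shift
  I5: { [E → id . c c] }  — shift
  I6: { [E → id c . c] }  — shift
  I7: { [E → id c c .] }  — reduce
  I8: { [S → b f .] }  — reduce
  I9: { [E → . S +], [E → . S E S], [E → . id c c], [E → S + .], [S → + . E S], [S → . + E S], [S → . S id c], [S → . b f] }  — shift, reduce
  I10: { [E → S E . S], [S → . + E S], [S → . S id c], [S → . b f] }  — shift
  I11: { [E → id . c c], [S → S id . c] }  — shift
  I12: { [E → id c . c], [S → S id c .] }  — shift, reduce
  I13: { [E → S E S .], [S → S . id c] }  — shift, reduce
  I14: { [S → S id . c] }  — shift
  I15: { [S → S id c .] }  — reduce
  I16: { [S → + E . S], [S → . + E S], [S → . S id c], [S → . b f] }  — shift
  I17: { [S → + E S .], [S → S . id c] }  — shift, reduce

I9 contains reduce item [E → S + .] and shift items [E → . id c c], [S → . + E S], [S → . b f] — shift-reduce conflict.
I12 contains reduce item [S → S id c .] and shift item [E → id c . c] — shift-reduce conflict.
I13 contains reduce item [E → S E S .] and shift item [S → S . id c] — shift-reduce conflict.
I17 contains reduce item [S → + E S .] and shift item [S → S . id c] — shift-reduce conflict.

Answer: Yes — I9: [E → S + .] vs [E → . id c c]; I12: [S → S id c .] vs [E → id c . c]; I13: [E → S E S .] vs [S → S . id c]; I17: [S → + E S .] vs [S → S . id c]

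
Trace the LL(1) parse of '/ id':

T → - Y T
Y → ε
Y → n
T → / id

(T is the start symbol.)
Stack is shown with the top on the left.

Stack   Input   Action
----------------------
T $     / id $  output T → / id
/ id $  / id $  match '/'
id $    id $    match 'id'
$       $       accept

The string is accepted.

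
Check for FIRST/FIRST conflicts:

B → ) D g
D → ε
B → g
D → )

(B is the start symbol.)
No FIRST/FIRST conflicts.

Productions for B:
  B → ) D g: FIRST = { ')' }
  B → g: FIRST = { 'g' }
Productions for D:
  D → ε: FIRST = { ε }
  D → ): FIRST = { ')' }

All alternatives of each non-terminal have pairwise disjoint FIRST sets.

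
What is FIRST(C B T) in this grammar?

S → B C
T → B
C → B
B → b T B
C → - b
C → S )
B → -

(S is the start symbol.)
FIRST sets of the non-terminals involved (from the grammar, by fixed-point iteration):
  FIRST(C) = { '-', 'b' }

To compute FIRST(C B T), process the symbols left to right:
Symbol C is a non-terminal. Add FIRST(C) \ {ε} = { '-', 'b' }
C is not nullable (ε ∉ FIRST(C)), so stop here.
FIRST(C B T) = { '-', 'b' }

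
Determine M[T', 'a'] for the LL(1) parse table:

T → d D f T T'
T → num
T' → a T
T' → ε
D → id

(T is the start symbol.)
T' → a T, T' → ε

To find M[T', 'a'], we find productions for T' where 'a' is in the predict set (PREDICT(N → α) = (FIRST(α) \ {ε}) ∪ (FOLLOW(N) if α ⇒* ε)).

Relevant sets:
  FOLLOW(T') = { $, 'a' }

T' → a T: PREDICT = { 'a' }
  'a' is in predict set, so this production goes in M[T', 'a']
T' → ε: PREDICT = { $, 'a' }
  'a' is in predict set, so this production goes in M[T', 'a']

M[T', 'a'] = T' → a T, T' → ε  (a multiply-defined cell — the grammar is not LL(1))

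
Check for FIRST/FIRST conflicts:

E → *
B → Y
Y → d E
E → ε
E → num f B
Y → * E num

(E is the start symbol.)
No FIRST/FIRST conflicts.

Productions for E:
  E → *: FIRST = { '*' }
  E → ε: FIRST = { ε }
  E → num f B: FIRST = { 'num' }
Productions for Y:
  Y → d E: FIRST = { 'd' }
  Y → * E num: FIRST = { '*' }
B has only one production, so no FIRST/FIRST conflict is possible there.

All alternatives of each non-terminal have pairwise disjoint FIRST sets.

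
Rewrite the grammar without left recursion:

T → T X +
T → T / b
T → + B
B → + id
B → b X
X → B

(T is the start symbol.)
T → + B T'
T' → X + T'
T' → / b T'
T' → ε
B → + id
B → b X
X → B

T is directly left-recursive. The standard transformation for
  A → A α₁ | ... | A α_m | β₁ | ... | β_n
is
  A  → β₁ A' | ... | β_n A'
  A' → α₁ A' | ... | α_m A' | ε

T → + B becomes T → + B T'
T → T X + becomes T' → X + T'
T → T / b becomes T' → / b T'
Add T' → ε

Productions for other non-terminals are unchanged:
  B → + id
  B → b X
  X → B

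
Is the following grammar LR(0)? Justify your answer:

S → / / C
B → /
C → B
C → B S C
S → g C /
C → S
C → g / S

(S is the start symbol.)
A grammar is LR(0) if no state in the canonical LR(0) collection has:
  - both a shift item (dot before a terminal) and a complete item (shift-reduce conflict), or
  - two or more complete items (reduce-reduce conflict; the accept item [S' → S .] counts as a complete item here).

Augment with S' → S and build the canonical LR(0) collection (I0 = CLOSURE({[S' → . S]}), then GOTO on every symbol after a dot until no new states appear). It has 18 states:
  I0: { [S → . / / C], [S → . g C /], [S' → . S] }  — shift
  I1: { [S → / . / C] }  — shift
  I2: { [S' → S .] }  — accept
  I3: { [B → . /], [C → . B S C], [C → . B], [C → . S], [C → . g / S], [S → . / / C], [S → . g C /], [S → g . C /] }  — shift
  I4: { [B → / .], [S → / . / C] }  — shift, reduce
  I5: { [C → B . S C], [C → B .], [S → . / / C], [S → . g C /] }  — shift, reduce
  I6: { [S → g C . /] }  — shift
  I7: { [C → S .] }  — reduce
  I8: { [B → . /], [C → . B S C], [C → . B], [C → . S], [C → . g / S], [C → g . / S], [S → . / / C], [S → . g C /], [S → g . C /] }  — shift
  I9: { [B → / .], [C → g / . S], [S → . / / C], [S → . g C /], [S → / . / C] }  — shift, reduce
  I10: { [B → . /], [C → . B S C], [C → . B], [C → . S], [C → . g / S], [S → . / / C], [S → . g C /], [S → / . / C], [S → / / . C] }  — shift
  I11: { [C → g / S .] }  — reduce
  I12: { [B → . /], [B → / .], [C → . B S C], [C → . B], [C → . S], [C → . g / S], [S → . / / C], [S → . g C /], [S → / . / C], [S → / / . C] }  — shift, reduce
  I13: { [S → / / C .] }  — reduce
  I14: { [S → g C / .] }  — reduce
  I15: { [B → . /], [C → . B S C], [C → . B], [C → . S], [C → . g / S], [C → B S . C], [S → . / / C], [S → . g C /] }  — shift
  I16: { [C → B S C .] }  — reduce
  I17: { [B → . /], [C → . B S C], [C → . B], [C → . S], [C → . g / S], [S → . / / C], [S → . g C /], [S → / / . C] }  — shift

Conflict in state I4:
  Shift-reduce conflict between [B → / .] and [S → / . / C]
So the grammar is NOT LR(0).

Answer: No. Shift-reduce conflict between [B → / .] and [S → / . / C]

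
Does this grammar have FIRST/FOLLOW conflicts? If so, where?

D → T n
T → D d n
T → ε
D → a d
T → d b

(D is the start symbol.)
Yes. T → D d n with FOLLOW(T) on { 'n' }

Nullable non-terminals: T.
FIRST sets used below: FIRST(D) = { 'a', 'd', 'n' }

T: nullable alternative(s) T → ε; FOLLOW(T) = { 'n' }
  T → D d n: FIRST \ {ε} = { 'a', 'd', 'n' } — overlaps FOLLOW(T) on { 'n' }: CONFLICT
  T → ε: FIRST \ {ε} = { } — this is the only nullable alternative, skip
  T → d b: FIRST \ {ε} = { 'd' } — disjoint from FOLLOW(T)

D has no nullable alternative, so no FIRST/FOLLOW check is needed there.

So the grammar has 1 FIRST/FOLLOW conflict (marked CONFLICT above).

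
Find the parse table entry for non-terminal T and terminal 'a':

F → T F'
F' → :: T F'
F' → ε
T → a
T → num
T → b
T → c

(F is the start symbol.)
T → a

To find M[T, 'a'], we find productions for T where 'a' is in the predict set (PREDICT(N → α) = (FIRST(α) \ {ε}) ∪ (FOLLOW(N) if α ⇒* ε)).

T → a: PREDICT = { 'a' }
  'a' is in predict set, so this production goes in M[T, 'a']
T → num: PREDICT = { 'num' }
T → b: PREDICT = { 'b' }
T → c: PREDICT = { 'c' }

M[T, 'a'] = T → a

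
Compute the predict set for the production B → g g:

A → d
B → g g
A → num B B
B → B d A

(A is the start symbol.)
PREDICT(B → g g) = (FIRST(RHS) \ {ε}) ∪ (FOLLOW(B) if ε ∈ FIRST(RHS), i.e. RHS ⇒* ε)
FIRST(g g) = { 'g' }
ε ∉ FIRST(g g), so FOLLOW(B) is not added.
PREDICT(B → g g) = { 'g' }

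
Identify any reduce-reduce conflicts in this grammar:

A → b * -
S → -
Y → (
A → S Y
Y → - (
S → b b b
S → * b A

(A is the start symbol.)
No reduce-reduce conflicts

A reduce-reduce conflict occurs when an LR(0) state has two complete items [A → α .] and [B → β .] — both call for a reduction, and with no lookahead the parser cannot choose between them.

Augment with A' → A and build the canonical LR(0) collection (I0 = CLOSURE({[A' → . A]}), then GOTO on every symbol after a dot until no new states appear). It has 16 states:
  I0: { [A → . S Y], [A → . b * -], [A' → . A], [S → . * b A], [S → . -], [S → . b b b] }  — shift
  I1: { [S → * . b A] }  — shift
  I2: { [S → - .] }  — reduce
  I3: { [A' → A .] }  — accept
  I4: { [A → S . Y], [Y → . (], [Y → . - (] }  — shift
  I5: { [A → b . * -], [S → b . b b] }  — shift
  I6: { [A → b * . -] }  — shift
  I7: { [S → b b . b] }  — shift
  I8: { [S → b b b .] }  — reduce
  I9: { [A → b * - .] }  — reduce
  I10: { [Y → ( .] }  — reduce
  I11: { [Y → - . (] }  — shift
  I12: { [A → S Y .] }  — reduce
  I13: { [Y → - ( .] }  — reduce
  I14: { [A → . S Y], [A → . b * -], [S → * b . A], [S → . * b A], [S → . -], [S → . b b b] }  — shift
  I15: { [S → * b A .] }  — reduce

No state contains more than one complete item.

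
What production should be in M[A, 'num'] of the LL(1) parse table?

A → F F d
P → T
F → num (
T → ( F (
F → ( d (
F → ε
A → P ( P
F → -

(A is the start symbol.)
A → F F d

To find M[A, 'num'], we find productions for A where 'num' is in the predict set (PREDICT(N → α) = (FIRST(α) \ {ε}) ∪ (FOLLOW(N) if α ⇒* ε)).

Relevant sets:
  FIRST(F) = { '(', '-', 'num', ε }
  FIRST(P) = { '(' }

A → F F d: PREDICT = { '(', '-', 'd', 'num' }
  'num' is in predict set, so this production goes in M[A, 'num']
A → P ( P: PREDICT = { '(' }

M[A, 'num'] = A → F F d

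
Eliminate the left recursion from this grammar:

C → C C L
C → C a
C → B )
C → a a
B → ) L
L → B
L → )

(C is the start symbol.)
C is directly left-recursive. The standard transformation for
  A → A α₁ | ... | A α_m | β₁ | ... | β_n
is
  A  → β₁ A' | ... | β_n A'
  A' → α₁ A' | ... | α_m A' | ε

C → B ) becomes C → B ) C'
C → a a becomes C → a a C'
C → C C L becomes C' → C L C'
C → C a becomes C' → a C'
Add C' → ε

Productions for other non-terminals are unchanged:
  B → ) L
  L → B
  L → )

Resulting grammar:
C → B ) C'
C → a a C'
C' → C L C'
C' → a C'
C' → ε
B → ) L
L → B
L → )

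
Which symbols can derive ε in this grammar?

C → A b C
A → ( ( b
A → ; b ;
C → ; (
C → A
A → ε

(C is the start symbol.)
{ 'A', 'C' }

A non-terminal is nullable if it can derive ε (the empty string): either it has an ε-production, or it has a production whose right-hand side consists entirely of nullable non-terminals.

ε-productions: A → ε
So A is immediately nullable.
C → A: every symbol on the right is nullable, so C is nullable too.
Every non-terminal is now nullable.
Nullable = { 'A', 'C' }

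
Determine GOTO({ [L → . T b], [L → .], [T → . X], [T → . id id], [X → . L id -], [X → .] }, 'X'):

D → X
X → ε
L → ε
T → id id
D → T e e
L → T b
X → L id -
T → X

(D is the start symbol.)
{ [T → X .] }

GOTO(I, 'X') = CLOSURE({ [A → αX.β] : [A → α.Xβ] ∈ I, X = 'X' })

Items with dot before 'X', with the dot advanced:
  [T → . X] → [T → X .]
Closure adds nothing (no advanced item has the dot before a non-terminal).

GOTO = { [T → X .] }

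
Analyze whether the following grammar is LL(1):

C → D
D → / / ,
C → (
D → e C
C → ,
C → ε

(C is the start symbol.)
Yes, the grammar is LL(1).

A grammar is LL(1) if for each non-terminal N with multiple productions, the predict sets of those productions are pairwise disjoint, where PREDICT(N → α) = (FIRST(α) \ {ε}) ∪ (FOLLOW(N) if α ⇒* ε).

Relevant sets:
  FIRST(D) = { '/', 'e' }
  FOLLOW(C) = { $ }

For C:
  PREDICT(C → D) = { '/', 'e' }
  PREDICT(C → '(') = { '(' }
  PREDICT(C → ',') = { ',' }
  PREDICT(C → ε) = { $ }
For D:
  PREDICT(D → '/' '/' ',') = { '/' }
  PREDICT(D → e C) = { 'e' }

All predict sets are disjoint. The grammar IS LL(1).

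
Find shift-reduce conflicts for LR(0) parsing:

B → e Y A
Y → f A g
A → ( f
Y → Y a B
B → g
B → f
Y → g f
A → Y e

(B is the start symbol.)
A shift-reduce conflict occurs when an LR(0) state has both:
  - a complete (reduce) item [A → α .] (dot at the end), and
  - a shift item [B → β . c γ] (dot before a terminal).

Augment with B' → B and build the canonical LR(0) collection (I0 = CLOSURE({[B' → . B]}), then GOTO on every symbol after a dot until no new states appear). It has 18 states:
  I0: { [B → . e Y A], [B → . f], [B → . g], [B' → . B] }  — shift
  I1: { [B' → B .] }  — accept
  I2: { [B → e . Y A], [Y → . Y a B], [Y → . f A g], [Y → . g f] }  — shift
  I3: { [B → f .] }  — reduce
  I4: { [B → g .] }  — reduce
  I5: { [A → . ( f], [A → . Y e], [B → e Y . A], [Y → . Y a B], [Y → . f A g], [Y → . g f], [Y → Y . a B] }  — shift
  I6: { [A → . ( f], [A → . Y e], [Y → . Y a B], [Y → . f A g], [Y → . g f], [Y → f . A g] }  — shift
  I7: { [Y → g . f] }  — shift
  I8: { [Y → g f .] }  — reduce
  I9: { [A → ( . f] }  — shift
  I10: { [Y → f A . g] }  — shift
  I11: { [A → Y . e], [Y → Y . a B] }  — shift
  I12: { [B → . e Y A], [B → . f], [B → . g], [Y → Y a . B] }  — shift
  I13: { [A → Y e .] }  — reduce
  I14: { [Y → Y a B .] }  — reduce
  I15: { [Y → f A g .] }  — reduce
  I16: { [A → ( f .] }  — reduce
  I17: { [B → e Y A .] }  — reduce

No state contains both a complete item and a shift item.

Answer: No shift-reduce conflicts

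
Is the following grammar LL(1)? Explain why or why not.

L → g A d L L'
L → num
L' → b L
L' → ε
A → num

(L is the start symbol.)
No. Predict set conflict for L': { 'b' }

Relevant sets:
  FOLLOW(L') = { $, 'b' }

For L:
  PREDICT(L → g A d L L') = { 'g' }
  PREDICT(L → num) = { 'num' }
For L':
  PREDICT(L' → b L) = { 'b' }
  PREDICT(L' → ε) = { $, 'b' }
A has a single production, so nothing to check there.

Conflict found: Predict set conflict for L': { 'b' }
The grammar is NOT LL(1).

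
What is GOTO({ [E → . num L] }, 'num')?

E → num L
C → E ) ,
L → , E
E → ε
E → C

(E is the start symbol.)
GOTO(I, 'num') = CLOSURE({ [A → αX.β] : [A → α.Xβ] ∈ I, X = 'num' })

Items with dot before 'num', with the dot advanced:
  [E → . num L] → [E → num . L]
Closure of the advanced items:
  [E → num . L] has the dot before L: add [L → . , E]

GOTO = { [E → num . L], [L → . , E] }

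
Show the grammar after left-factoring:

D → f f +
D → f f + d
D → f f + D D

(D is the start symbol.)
Left-factoring transforms A → αβ₁ | αβ₂ into A → αA' and A' → β₁ | β₂
(α is the longest common prefix among the alternatives). Repeat until
no nonterminal has two alternatives with a common prefix.

Round 1: D has alternatives sharing prefix 'f f +'. Introduce D': D → f f + D'
  Add: D' → ε
  Add: D' → d
  Add: D' → D D

No remaining common prefixes — done.

Resulting grammar:
D → f f + D'
D' → ε
D' → d
D' → D D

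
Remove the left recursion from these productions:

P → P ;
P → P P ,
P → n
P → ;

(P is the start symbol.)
P is directly left-recursive. The standard transformation for
  A → A α₁ | ... | A α_m | β₁ | ... | β_n
is
  A  → β₁ A' | ... | β_n A'
  A' → α₁ A' | ... | α_m A' | ε

P → n becomes P → n P'
P → ; becomes P → ; P'
P → P ; becomes P' → ; P'
P → P P , becomes P' → P , P'
Add P' → ε

Resulting grammar:
P → n P'
P → ; P'
P' → ; P'
P' → P , P'
P' → ε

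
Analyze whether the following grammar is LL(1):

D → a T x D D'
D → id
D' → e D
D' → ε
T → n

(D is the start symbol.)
Relevant sets:
  FOLLOW(D') = { $, 'e' }

For D:
  PREDICT(D → a T x D D') = { 'a' }
  PREDICT(D → id) = { 'id' }
For D':
  PREDICT(D' → e D) = { 'e' }
  PREDICT(D' → ε) = { $, 'e' }
T has a single production, so nothing to check there.

Conflict found: Predict set conflict for D': { 'e' }
The grammar is NOT LL(1).

Answer: No. Predict set conflict for D': { 'e' }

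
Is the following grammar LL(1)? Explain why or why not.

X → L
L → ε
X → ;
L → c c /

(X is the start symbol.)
Yes, the grammar is LL(1).

Relevant sets:
  FIRST(L) = { 'c', ε }
  FOLLOW(X) = { $ }
  FOLLOW(L) = { $ }

For X:
  PREDICT(X → L) = { $, 'c' }
  PREDICT(X → ';') = { ';' }
For L:
  PREDICT(L → ε) = { $ }
  PREDICT(L → c c '/') = { 'c' }

All predict sets are disjoint. The grammar IS LL(1).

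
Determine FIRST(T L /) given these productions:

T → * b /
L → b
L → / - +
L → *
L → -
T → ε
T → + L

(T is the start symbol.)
FIRST sets of the non-terminals involved (from the grammar, by fixed-point iteration):
  FIRST(T) = { '*', '+', ε }
  FIRST(L) = { '*', '-', '/', 'b' }

To compute FIRST(T L /), process the symbols left to right:
Symbol T is a non-terminal. Add FIRST(T) \ {ε} = { '*', '+' }
T is nullable (ε ∈ FIRST(T)), continue to the next symbol.
Symbol L is a non-terminal. Add FIRST(L) \ {ε} = { '*', '-', '/', 'b' }
L is not nullable (ε ∉ FIRST(L)), so stop here.
FIRST(T L /) = { '*', '+', '-', '/', 'b' }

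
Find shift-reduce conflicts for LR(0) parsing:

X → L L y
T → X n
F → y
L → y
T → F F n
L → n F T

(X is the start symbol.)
A shift-reduce conflict occurs when an LR(0) state has both:
  - a complete (reduce) item [A → α .] (dot at the end), and
  - a shift item [B → β . c γ] (dot before a terminal).

Augment with X' → X and build the canonical LR(0) collection (I0 = CLOSURE({[X' → . X]}), then GOTO on every symbol after a dot until no new states appear). It has 16 states:
  I0: { [L → . n F T], [L → . y], [X → . L L y], [X' → . X] }  — shift
  I1: { [L → . n F T], [L → . y], [X → L . L y] }  — shift
  I2: { [X' → X .] }  — accept
  I3: { [F → . y], [L → n . F T] }  — shift
  I4: { [L → y .] }  — reduce
  I5: { [F → . y], [L → . n F T], [L → . y], [L → n F . T], [T → . F F n], [T → . X n], [X → . L L y] }  — shift
  I6: { [F → y .] }  — reduce
  I7: { [F → . y], [T → F . F n] }  — shift
  I8: { [L → n F T .] }  — reduce
  I9: { [T → X . n] }  — shift
  I10: { [F → y .], [L → y .] }  — 2 reduces
  I11: { [T → X n .] }  — reduce
  I12: { [T → F F . n] }  — shift
  I13: { [T → F F n .] }  — reduce
  I14: { [X → L L . y] }  — shift
  I15: { [X → L L y .] }  — reduce

No state contains both a complete item and a shift item.

Answer: No shift-reduce conflicts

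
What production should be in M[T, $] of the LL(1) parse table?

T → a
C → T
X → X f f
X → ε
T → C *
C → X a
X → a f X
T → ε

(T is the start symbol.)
To find M[T, $], we find productions for T where $ is in the predict set (PREDICT(N → α) = (FIRST(α) \ {ε}) ∪ (FOLLOW(N) if α ⇒* ε)).

Relevant sets:
  FIRST(C) = { '*', 'a', 'f', ε }
  FOLLOW(T) = { $, '*' }

T → a: PREDICT = { 'a' }
T → C *: PREDICT = { '*', 'a', 'f' }
T → ε: PREDICT = { $, '*' }
  $ is in predict set, so this production goes in M[T, $]

M[T, $] = T → ε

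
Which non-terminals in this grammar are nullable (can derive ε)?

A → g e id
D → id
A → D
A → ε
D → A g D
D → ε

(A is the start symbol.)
{ 'A', 'D' }

A non-terminal is nullable if it can derive ε (the empty string): either it has an ε-production, or it has a production whose right-hand side consists entirely of nullable non-terminals.

ε-productions: A → ε, D → ε
So A, D are immediately nullable.
Every non-terminal is now nullable.
Nullable = { 'A', 'D' }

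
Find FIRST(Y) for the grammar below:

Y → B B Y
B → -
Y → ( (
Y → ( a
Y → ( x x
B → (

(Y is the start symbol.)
{ '(', '-' }

To compute FIRST(Y), examine every production with Y on the left-hand side, reading each right-hand side left to right until a non-nullable symbol is reached.

FIRST sets of the other non-terminals involved (by the same procedure, iterated to a fixed point):
  FIRST(B) = { '(', '-' }

From Y → B B Y:
  - B is a non-terminal: add FIRST(B) \ {ε} = { '(', '-' }
    B is not nullable, so stop
From Y → ( (:
  - '(' is a terminal: add '(' and stop
From Y → ( a:
  - '(' is a terminal: add '(' and stop
From Y → ( x x:
  - '(' is a terminal: add '(' and stop

Collecting: FIRST(Y) = { '(', '-' }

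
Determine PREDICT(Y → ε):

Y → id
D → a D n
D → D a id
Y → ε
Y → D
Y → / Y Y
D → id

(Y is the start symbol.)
PREDICT(Y → ε) = (FIRST(RHS) \ {ε}) ∪ (FOLLOW(Y) if ε ∈ FIRST(RHS), i.e. RHS ⇒* ε)
The right-hand side is ε (FIRST(ε) = { ε }), so the predict set is FOLLOW(Y) = { $, '/', 'a', 'id' }
PREDICT(Y → ε) = { $, '/', 'a', 'id' }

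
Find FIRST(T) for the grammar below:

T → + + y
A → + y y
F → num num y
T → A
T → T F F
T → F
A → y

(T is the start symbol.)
To compute FIRST(T), examine every production with T on the left-hand side, reading each right-hand side left to right until a non-nullable symbol is reached.

FIRST sets of the other non-terminals involved (by the same procedure, iterated to a fixed point):
  FIRST(A) = { '+', 'y' }
  FIRST(F) = { 'num' }

From T → + + y:
  - '+' is a terminal: add '+' and stop
From T → A:
  - A is a non-terminal: add FIRST(A) \ {ε} = { '+', 'y' }
    A is not nullable, so stop
From T → T F F:
  - T is the symbol being defined: contributes nothing new
    T is not nullable, so stop
From T → F:
  - F is a non-terminal: add FIRST(F) \ {ε} = { 'num' }
    F is not nullable, so stop

Collecting: FIRST(T) = { '+', 'num', 'y' }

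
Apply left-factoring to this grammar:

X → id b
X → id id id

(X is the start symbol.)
X → id X'
X' → b
X' → id id

Left-factoring transforms A → αβ₁ | αβ₂ into A → αA' and A' → β₁ | β₂
(α is the longest common prefix among the alternatives). Repeat until
no nonterminal has two alternatives with a common prefix.

Round 1: X has alternatives sharing prefix 'id'. Introduce X': X → id X'
  Add: X' → b
  Add: X' → id id

No remaining common prefixes — done.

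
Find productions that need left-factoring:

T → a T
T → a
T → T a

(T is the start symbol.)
Yes, T has productions with common prefix 'a'

Left-factoring is needed when two productions for the same non-terminal
share a common prefix on the right-hand side.

Productions for T:
  T → a T
  T → a
  T → T a

Found common prefix 'a' in productions for T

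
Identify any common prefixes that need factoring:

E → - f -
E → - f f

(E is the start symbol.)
Yes, E has productions with common prefix '- f'

Left-factoring is needed when two productions for the same non-terminal
share a common prefix on the right-hand side.

Productions for E:
  E → - f -
  E → - f f

Found common prefix '- f' in productions for E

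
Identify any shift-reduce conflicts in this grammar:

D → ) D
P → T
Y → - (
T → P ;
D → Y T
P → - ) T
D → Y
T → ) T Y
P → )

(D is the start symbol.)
Yes — I4: [D → Y .] vs [P → . )]; I5: [P → ) .] vs [P → . )]; I12: [P → T .] vs [Y → . - (]

Augment with D' → D and build the canonical LR(0) collection (I0 = CLOSURE({[D' → . D]}), then GOTO on every symbol after a dot until no new states appear). It has 16 states:
  I0: { [D → . ) D], [D → . Y T], [D → . Y], [D' → . D], [Y → . - (] }  — shift
  I1: { [D → ) . D], [D → . ) D], [D → . Y T], [D → . Y], [Y → . - (] }  — shift
  I2: { [Y → - . (] }  — shift
  I3: { [D' → D .] }  — accept
  I4: { [D → Y . T], [D → Y .], [P → . )], [P → . - ) T], [P → . T], [T → . ) T Y], [T → . P ;] }  — shift, reduce
  I5: { [P → ) .], [P → . )], [P → . - ) T], [P → . T], [T → ) . T Y], [T → . ) T Y], [T → . P ;] }  — shift, reduce
  I6: { [P → - . ) T] }  — shift
  I7: { [T → P . ;] }  — shift
  I8: { [D → Y T .], [P → T .] }  — 2 reduces
  I9: { [T → P ; .] }  — reduce
  I10: { [P → - ) . T], [P → . )], [P → . - ) T], [P → . T], [T → . ) T Y], [T → . P ;] }  — shift
  I11: { [P → - ) T .], [P → T .] }  — 2 reduces
  I12: { [P → T .], [T → ) T . Y], [Y → . - (] }  — shift, reduce
  I13: { [T → ) T Y .] }  — reduce
  I14: { [Y → - ( .] }  — reduce
  I15: { [D → ) D .] }  — reduce

I4 contains reduce item [D → Y .] and shift items [P → . )], [P → . - ) T], [T → . ) T Y] — shift-reduce conflict.
I5 contains reduce item [P → ) .] and shift items [P → . )], [P → . - ) T], [T → . ) T Y] — shift-reduce conflict.
I12 contains reduce item [P → T .] and shift item [Y → . - (] — shift-reduce conflict.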